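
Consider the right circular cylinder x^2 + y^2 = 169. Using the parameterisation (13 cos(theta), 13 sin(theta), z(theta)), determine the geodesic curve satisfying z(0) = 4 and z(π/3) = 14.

Parameterise the cylinder of radius R = 13 as
    r(θ) = (13 cos θ, 13 sin θ, z(θ)).
The arc-length element is
    ds = sqrt(169 + (dz/dθ)^2) dθ,
so the Lagrangian is L = sqrt(169 + z'^2).
L depends on z' only, not on z or θ, so ∂L/∂z = 0 and
    ∂L/∂z' = z' / sqrt(169 + z'^2).
The Euler-Lagrange equation gives
    d/dθ( z' / sqrt(169 + z'^2) ) = 0,
so z' is constant. Integrating once:
    z(θ) = a θ + b,
a helix on the cylinder (a straight line when the cylinder is unrolled). The constants a, b are determined by the endpoint conditions.
With endpoint conditions z(0) = 4 and z(π/3) = 14: from z(0) = b we get b = 4, and a·π/3 + 4 = 14 gives a = 30/π, so
    z(θ) = (30/π) θ + 4.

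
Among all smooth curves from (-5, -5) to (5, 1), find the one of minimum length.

Arc-length functional: J[y] = ∫ sqrt(1 + (y')^2) dx.
Lagrangian L = sqrt(1 + (y')^2) has no explicit y dependence, so ∂L/∂y = 0 and the Euler-Lagrange equation gives
    d/dx( y' / sqrt(1 + (y')^2) ) = 0  ⇒  y' / sqrt(1 + (y')^2) = const.
Hence y' is constant, so y(x) is affine.
Fitting the endpoints (-5, -5) and (5, 1):
    slope m = (1 − (-5)) / (5 − (-5)) = 3/5,
    intercept c = (-5) − m·(-5) = -2.
Extremal: y(x) = (3/5) x - 2.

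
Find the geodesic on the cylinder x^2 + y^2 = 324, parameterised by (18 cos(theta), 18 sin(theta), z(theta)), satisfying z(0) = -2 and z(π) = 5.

Parameterise the cylinder of radius R = 18 as
    r(θ) = (18 cos θ, 18 sin θ, z(θ)).
The arc-length element is
    ds = sqrt(324 + (dz/dθ)^2) dθ,
so the Lagrangian is L = sqrt(324 + z'^2).
L depends on z' only, not on z or θ, so ∂L/∂z = 0 and
    ∂L/∂z' = z' / sqrt(324 + z'^2).
The Euler-Lagrange equation gives
    d/dθ( z' / sqrt(324 + z'^2) ) = 0,
so z' is constant. Integrating once:
    z(θ) = a θ + b,
a helix on the cylinder (a straight line when the cylinder is unrolled). The constants a, b are determined by the endpoint conditions.
With endpoint conditions z(0) = -2 and z(π) = 5: from z(0) = b we get b = -2, and a·π + -2 = 5 gives a = 7/π, so
    z(θ) = (7/π) θ − 2.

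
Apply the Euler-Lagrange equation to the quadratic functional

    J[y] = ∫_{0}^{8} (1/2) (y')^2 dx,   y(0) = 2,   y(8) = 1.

The Lagrangian is L = (1/2) (y')^2.
Compute ∂L/∂y = 0, ∂L/∂y' = y'.
The Euler-Lagrange equation d/dx(∂L/∂y') − ∂L/∂y = 0 reduces to
    y'' = 0.
Its general solution is
    y(x) = A x + B,
with A, B fixed by the endpoint conditions.
Applying the endpoint conditions y(0) = 2 and y(8) = 1: solve A·0 + B = 2 and A·8 + B = 1. Subtracting gives A(8 − 0) = 1 − 2, so A = -1/8, and B = 2 − A·0 = 2. Therefore
    y(x) = (-1/8) x + 2.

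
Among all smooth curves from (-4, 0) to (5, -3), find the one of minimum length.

Arc-length functional: J[y] = ∫ sqrt(1 + (y')^2) dx.
Lagrangian L = sqrt(1 + (y')^2) has no explicit y dependence, so ∂L/∂y = 0 and the Euler-Lagrange equation gives
    d/dx( y' / sqrt(1 + (y')^2) ) = 0  ⇒  y' / sqrt(1 + (y')^2) = const.
Hence y' is constant, so y(x) is affine.
Fitting the endpoints (-4, 0) and (5, -3):
    slope m = ((-3) − 0) / (5 − (-4)) = -1/3,
    intercept c = 0 − m·(-4) = -4/3.
Extremal: y(x) = (-1/3) x - 4/3.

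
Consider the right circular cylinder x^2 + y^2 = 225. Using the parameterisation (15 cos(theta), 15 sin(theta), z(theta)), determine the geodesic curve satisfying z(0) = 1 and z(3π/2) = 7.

Parameterise the cylinder of radius R = 15 as
    r(θ) = (15 cos θ, 15 sin θ, z(θ)).
The arc-length element is
    ds = sqrt(225 + (dz/dθ)^2) dθ,
so the Lagrangian is L = sqrt(225 + z'^2).
L depends on z' only, not on z or θ, so ∂L/∂z = 0 and
    ∂L/∂z' = z' / sqrt(225 + z'^2).
The Euler-Lagrange equation gives
    d/dθ( z' / sqrt(225 + z'^2) ) = 0,
so z' is constant. Integrating once:
    z(θ) = a θ + b,
a helix on the cylinder (a straight line when the cylinder is unrolled). The constants a, b are determined by the endpoint conditions.
With endpoint conditions z(0) = 1 and z(3π/2) = 7: from z(0) = b we get b = 1, and a·3π/2 + 1 = 7 gives a = 4/π, so
    z(θ) = (4/π) θ + 1.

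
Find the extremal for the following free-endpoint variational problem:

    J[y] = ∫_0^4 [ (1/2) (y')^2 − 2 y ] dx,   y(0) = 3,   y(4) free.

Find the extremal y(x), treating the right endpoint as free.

The Lagrangian L = (1/2) (y')^2 − 2 y gives
    ∂L/∂y = −2,   ∂L/∂y' = y'.
Euler-Lagrange: d/dx(y') − (−2) = 0, i.e. y'' + 2 = 0, so
    y(x) = −(2/2) x^2 + C1 x + C2.
Fixed left endpoint y(0) = 3 ⇒ C2 = 3.
The right endpoint x = 4 is free, so the natural (transversality) condition is ∂L/∂y' |_{x=4} = 0, i.e. y'(4) = 0.
Compute y'(x) = −2 x + C1, so y'(4) = −8 + C1 = 0 ⇒ C1 = 8.
Therefore the extremal is
    y(x) = −x^2 + 8 x + 3.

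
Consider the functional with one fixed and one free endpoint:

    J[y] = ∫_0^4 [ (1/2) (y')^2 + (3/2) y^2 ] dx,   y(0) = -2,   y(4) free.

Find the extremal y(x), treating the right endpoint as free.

The Lagrangian L = (1/2) (y')^2 + (3/2) y^2 gives
    ∂L/∂y = 3 y,   ∂L/∂y' = y'.
Euler-Lagrange: y'' − 3 y = 0.
With k = sqrt(3), the general solution is
    y(x) = A cosh(sqrt(3) x) + B sinh(sqrt(3) x).
Fixed left endpoint y(0) = -2 ⇒ A = -2.
The right endpoint x = 4 is free, so the natural (transversality) condition is ∂L/∂y' |_{x=4} = 0, i.e. y'(4) = 0.
Compute y'(x) = A k sinh(k x) + B k cosh(k x), so
    y'(4) = A k sinh(k·4) + B k cosh(k·4) = 0
    ⇒ B = −A tanh(k·4) = 2 tanh(sqrt(3)·4).
Therefore the extremal is
    y(x) = −2 cosh(sqrt(3) x) + 2 tanh(sqrt(3)·4) sinh(sqrt(3) x).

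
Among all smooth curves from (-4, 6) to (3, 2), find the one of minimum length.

Arc-length functional: J[y] = ∫ sqrt(1 + (y')^2) dx.
Lagrangian L = sqrt(1 + (y')^2) has no explicit y dependence, so ∂L/∂y = 0 and the Euler-Lagrange equation gives
    d/dx( y' / sqrt(1 + (y')^2) ) = 0  ⇒  y' / sqrt(1 + (y')^2) = const.
Hence y' is constant, so y(x) is affine.
Fitting the endpoints (-4, 6) and (3, 2):
    slope m = (2 − 6) / (3 − (-4)) = -4/7,
    intercept c = 6 − m·(-4) = 26/7.
Extremal: y(x) = (-4/7) x + 26/7.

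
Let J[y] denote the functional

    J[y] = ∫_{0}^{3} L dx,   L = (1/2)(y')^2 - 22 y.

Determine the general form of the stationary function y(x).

The Lagrangian is L = (1/2)(y')^2 - 22 y.
∂L/∂y = -22.
∂L/∂y' = y'.
The Euler-Lagrange equation d/dx(∂L/∂y') − ∂L/∂y = 0 becomes:
    y'' + 22 = 0
General solution: y(x) = -11 x^2 + A x + B, where A and B are arbitrary constants fixed by the endpoint conditions.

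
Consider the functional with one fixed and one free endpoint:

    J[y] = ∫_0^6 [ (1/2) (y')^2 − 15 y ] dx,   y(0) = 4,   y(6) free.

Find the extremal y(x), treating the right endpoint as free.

The Lagrangian L = (1/2) (y')^2 − 15 y gives
    ∂L/∂y = −15,   ∂L/∂y' = y'.
Euler-Lagrange: d/dx(y') − (−15) = 0, i.e. y'' + 15 = 0, so
    y(x) = −(15/2) x^2 + C1 x + C2.
Fixed left endpoint y(0) = 4 ⇒ C2 = 4.
The right endpoint x = 6 is free, so the natural (transversality) condition is ∂L/∂y' |_{x=6} = 0, i.e. y'(6) = 0.
Compute y'(x) = −15 x + C1, so y'(6) = −90 + C1 = 0 ⇒ C1 = 90.
Therefore the extremal is
    y(x) = −(15/2) x^2 + 90 x + 4.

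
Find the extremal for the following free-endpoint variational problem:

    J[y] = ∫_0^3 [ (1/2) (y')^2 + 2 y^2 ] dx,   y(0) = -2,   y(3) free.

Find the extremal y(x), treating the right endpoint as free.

The Lagrangian L = (1/2) (y')^2 + 2 y^2 gives
    ∂L/∂y = 4 y,   ∂L/∂y' = y'.
Euler-Lagrange: y'' − 4 y = 0.
With k = 2, the general solution is
    y(x) = A cosh(2 x) + B sinh(2 x).
Fixed left endpoint y(0) = -2 ⇒ A = -2.
The right endpoint x = 3 is free, so the natural (transversality) condition is ∂L/∂y' |_{x=3} = 0, i.e. y'(3) = 0.
Compute y'(x) = A k sinh(k x) + B k cosh(k x), so
    y'(3) = A k sinh(k·3) + B k cosh(k·3) = 0
    ⇒ B = −A tanh(k·3) = 2 tanh(2·3).
Therefore the extremal is
    y(x) = −2 cosh(2 x) + 2 tanh(2·3) sinh(2 x).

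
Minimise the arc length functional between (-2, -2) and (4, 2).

Arc-length functional: J[y] = ∫ sqrt(1 + (y')^2) dx.
Lagrangian L = sqrt(1 + (y')^2) has no explicit y dependence, so ∂L/∂y = 0 and the Euler-Lagrange equation gives
    d/dx( y' / sqrt(1 + (y')^2) ) = 0  ⇒  y' / sqrt(1 + (y')^2) = const.
Hence y' is constant, so y(x) is affine.
Fitting the endpoints (-2, -2) and (4, 2):
    slope m = (2 − (-2)) / (4 − (-2)) = 2/3,
    intercept c = (-2) − m·(-2) = -2/3.
Extremal: y(x) = (2/3) x - 2/3.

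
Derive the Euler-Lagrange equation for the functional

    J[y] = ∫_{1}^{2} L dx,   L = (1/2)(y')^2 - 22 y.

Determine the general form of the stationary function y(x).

The Lagrangian is L = (1/2)(y')^2 - 22 y.
∂L/∂y = -22.
∂L/∂y' = y'.
The Euler-Lagrange equation d/dx(∂L/∂y') − ∂L/∂y = 0 becomes:
    y'' + 22 = 0
General solution: y(x) = -11 x^2 + A x + B, where A and B are arbitrary constants fixed by the endpoint conditions.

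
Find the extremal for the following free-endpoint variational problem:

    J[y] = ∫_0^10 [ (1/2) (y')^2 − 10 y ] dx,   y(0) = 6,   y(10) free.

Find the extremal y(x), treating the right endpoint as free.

The Lagrangian L = (1/2) (y')^2 − 10 y gives
    ∂L/∂y = −10,   ∂L/∂y' = y'.
Euler-Lagrange: d/dx(y') − (−10) = 0, i.e. y'' + 10 = 0, so
    y(x) = −(10/2) x^2 + C1 x + C2.
Fixed left endpoint y(0) = 6 ⇒ C2 = 6.
The right endpoint x = 10 is free, so the natural (transversality) condition is ∂L/∂y' |_{x=10} = 0, i.e. y'(10) = 0.
Compute y'(x) = −10 x + C1, so y'(10) = −100 + C1 = 0 ⇒ C1 = 100.
Therefore the extremal is
    y(x) = −5 x^2 + 100 x + 6.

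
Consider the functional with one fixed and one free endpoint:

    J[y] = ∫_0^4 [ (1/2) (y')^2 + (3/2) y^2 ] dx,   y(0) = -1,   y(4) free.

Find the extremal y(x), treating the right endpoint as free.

The Lagrangian L = (1/2) (y')^2 + (3/2) y^2 gives
    ∂L/∂y = 3 y,   ∂L/∂y' = y'.
Euler-Lagrange: y'' − 3 y = 0.
With k = sqrt(3), the general solution is
    y(x) = A cosh(sqrt(3) x) + B sinh(sqrt(3) x).
Fixed left endpoint y(0) = -1 ⇒ A = -1.
The right endpoint x = 4 is free, so the natural (transversality) condition is ∂L/∂y' |_{x=4} = 0, i.e. y'(4) = 0.
Compute y'(x) = A k sinh(k x) + B k cosh(k x), so
    y'(4) = A k sinh(k·4) + B k cosh(k·4) = 0
    ⇒ B = −A tanh(k·4) = tanh(sqrt(3)·4).
Therefore the extremal is
    y(x) = −cosh(sqrt(3) x) + tanh(sqrt(3)·4) sinh(sqrt(3) x).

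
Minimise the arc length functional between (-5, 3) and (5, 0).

Arc-length functional: J[y] = ∫ sqrt(1 + (y')^2) dx.
Lagrangian L = sqrt(1 + (y')^2) has no explicit y dependence, so ∂L/∂y = 0 and the Euler-Lagrange equation gives
    d/dx( y' / sqrt(1 + (y')^2) ) = 0  ⇒  y' / sqrt(1 + (y')^2) = const.
Hence y' is constant, so y(x) is affine.
Fitting the endpoints (-5, 3) and (5, 0):
    slope m = (0 − 3) / (5 − (-5)) = -3/10,
    intercept c = 3 − m·(-5) = 3/2.
Extremal: y(x) = (-3/10) x + 3/2.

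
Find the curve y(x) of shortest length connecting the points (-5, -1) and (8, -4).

Arc-length functional: J[y] = ∫ sqrt(1 + (y')^2) dx.
Lagrangian L = sqrt(1 + (y')^2) has no explicit y dependence, so ∂L/∂y = 0 and the Euler-Lagrange equation gives
    d/dx( y' / sqrt(1 + (y')^2) ) = 0  ⇒  y' / sqrt(1 + (y')^2) = const.
Hence y' is constant, so y(x) is affine.
Fitting the endpoints (-5, -1) and (8, -4):
    slope m = ((-4) − (-1)) / (8 − (-5)) = -3/13,
    intercept c = (-1) − m·(-5) = -28/13.
Extremal: y(x) = (-3/13) x - 28/13.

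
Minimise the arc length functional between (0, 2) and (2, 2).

Arc-length functional: J[y] = ∫ sqrt(1 + (y')^2) dx.
Lagrangian L = sqrt(1 + (y')^2) has no explicit y dependence, so ∂L/∂y = 0 and the Euler-Lagrange equation gives
    d/dx( y' / sqrt(1 + (y')^2) ) = 0  ⇒  y' / sqrt(1 + (y')^2) = const.
Hence y' is constant, so y(x) is affine.
Fitting the endpoints (0, 2) and (2, 2):
    slope m = (2 − 2) / (2 − 0) = 0,
    intercept c = 2 − m·0 = 2.
Extremal: y(x) = 2.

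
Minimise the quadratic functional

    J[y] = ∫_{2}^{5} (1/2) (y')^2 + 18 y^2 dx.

The Lagrangian is L = (1/2) (y')^2 + 18 y^2.
Compute ∂L/∂y = 36y, ∂L/∂y' = y'.
The Euler-Lagrange equation d/dx(∂L/∂y') − ∂L/∂y = 0 reduces to
    y'' − 36 y = 0.
Its general solution is
    y(x) = A e^(6x) + B e^(−6x),
with A, B fixed by the endpoint conditions.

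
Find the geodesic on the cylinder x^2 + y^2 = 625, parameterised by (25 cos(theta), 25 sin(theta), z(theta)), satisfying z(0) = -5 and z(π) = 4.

Parameterise the cylinder of radius R = 25 as
    r(θ) = (25 cos θ, 25 sin θ, z(θ)).
The arc-length element is
    ds = sqrt(625 + (dz/dθ)^2) dθ,
so the Lagrangian is L = sqrt(625 + z'^2).
L depends on z' only, not on z or θ, so ∂L/∂z = 0 and
    ∂L/∂z' = z' / sqrt(625 + z'^2).
The Euler-Lagrange equation gives
    d/dθ( z' / sqrt(625 + z'^2) ) = 0,
so z' is constant. Integrating once:
    z(θ) = a θ + b,
a helix on the cylinder (a straight line when the cylinder is unrolled). The constants a, b are determined by the endpoint conditions.
With endpoint conditions z(0) = -5 and z(π) = 4: from z(0) = b we get b = -5, and a·π + -5 = 4 gives a = 9/π, so
    z(θ) = (9/π) θ − 5.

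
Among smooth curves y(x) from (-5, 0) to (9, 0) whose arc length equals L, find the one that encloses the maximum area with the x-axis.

Set up the augmented Lagrangian using a multiplier λ for the length constraint:
    F(y, y') = y − λ sqrt(1 + y'^2).
F has no explicit x dependence, so the Beltrami identity yields a first integral
    F − y' ∂F/∂y' = C.
Compute ∂F/∂y' = −λ y' / sqrt(1 + y'^2). Then
    y − λ sqrt(1 + y'^2) + λ y'^2 / sqrt(1 + y'^2) = C
    ⇒  y − λ / sqrt(1 + y'^2) = C.
Solving for y' and integrating gives
    (x − a)^2 + (y − b)^2 = λ^2,
a circular arc of radius λ. The constants a, b are determined by the endpoint conditions y(-5) = y(9) = 0, and λ is fixed implicitly by the length constraint
    ∫_{-5}^{9} sqrt(1 + y'^2) dx = L.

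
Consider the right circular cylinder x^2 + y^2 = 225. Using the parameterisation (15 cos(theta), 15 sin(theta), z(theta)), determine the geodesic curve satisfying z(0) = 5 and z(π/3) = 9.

Parameterise the cylinder of radius R = 15 as
    r(θ) = (15 cos θ, 15 sin θ, z(θ)).
The arc-length element is
    ds = sqrt(225 + (dz/dθ)^2) dθ,
so the Lagrangian is L = sqrt(225 + z'^2).
L depends on z' only, not on z or θ, so ∂L/∂z = 0 and
    ∂L/∂z' = z' / sqrt(225 + z'^2).
The Euler-Lagrange equation gives
    d/dθ( z' / sqrt(225 + z'^2) ) = 0,
so z' is constant. Integrating once:
    z(θ) = a θ + b,
a helix on the cylinder (a straight line when the cylinder is unrolled). The constants a, b are determined by the endpoint conditions.
With endpoint conditions z(0) = 5 and z(π/3) = 9: from z(0) = b we get b = 5, and a·π/3 + 5 = 9 gives a = 12/π, so
    z(θ) = (12/π) θ + 5.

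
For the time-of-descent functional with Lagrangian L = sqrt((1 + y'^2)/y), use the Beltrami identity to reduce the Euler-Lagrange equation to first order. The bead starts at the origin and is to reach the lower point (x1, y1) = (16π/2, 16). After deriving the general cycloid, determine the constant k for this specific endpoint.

The Lagrangian L = sqrt((1 + y'^2) / y) has no explicit x dependence, so the Beltrami identity applies:
    L − y' ∂L/∂y' = C.
Compute ∂L/∂y' = y' / sqrt(y (1 + y'^2)).
Substitute:
    sqrt((1 + y'^2)/y) − y'·y' / sqrt(y (1 + y'^2))
    = (1 + y'^2) / sqrt(y (1 + y'^2)) − y'^2 / sqrt(y (1 + y'^2))
    = 1 / sqrt(y (1 + y'^2)) = C.
Squaring and rearranging gives the first integral
    y (1 + y'^2) = 1/C^2 =: k   (constant).
Solving this first-order ODE by the substitution
    y = (k/2)(1 − cos θ)
yields the cycloid parameterisation
    x(θ) = (k/2)(θ − sin θ),   y(θ) = (k/2)(1 − cos θ).
The constant k is fixed by the endpoint condition.
Now fit the given lower endpoint (x1, y1) = (16π/2, 16). At the bottom of the first arch (θ = π), the parametric equations give
    y(π) = (k/2)(1 − cos π) = k,
    x(π) = (k/2)(π − sin π) = kπ/2.
Matching y(π) = 16 gives k = 16, consistent with x(π) = 16π/2. Therefore the specific cycloid is
    x(θ) = (16/2)(θ − sin θ),   y(θ) = (16/2)(1 − cos θ).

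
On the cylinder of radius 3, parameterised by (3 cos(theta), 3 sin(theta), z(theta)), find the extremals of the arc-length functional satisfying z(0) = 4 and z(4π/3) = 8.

Parameterise the cylinder of radius R = 3 as
    r(θ) = (3 cos θ, 3 sin θ, z(θ)).
The arc-length element is
    ds = sqrt(9 + (dz/dθ)^2) dθ,
so the Lagrangian is L = sqrt(9 + z'^2).
L depends on z' only, not on z or θ, so ∂L/∂z = 0 and
    ∂L/∂z' = z' / sqrt(9 + z'^2).
The Euler-Lagrange equation gives
    d/dθ( z' / sqrt(9 + z'^2) ) = 0,
so z' is constant. Integrating once:
    z(θ) = a θ + b,
a helix on the cylinder (a straight line when the cylinder is unrolled). The constants a, b are determined by the endpoint conditions.
With endpoint conditions z(0) = 4 and z(4π/3) = 8: from z(0) = b we get b = 4, and a·4π/3 + 4 = 8 gives a = 3/π, so
    z(θ) = (3/π) θ + 4.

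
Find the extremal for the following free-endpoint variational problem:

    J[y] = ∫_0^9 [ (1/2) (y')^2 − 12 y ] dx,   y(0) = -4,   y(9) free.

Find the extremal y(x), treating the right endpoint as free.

The Lagrangian L = (1/2) (y')^2 − 12 y gives
    ∂L/∂y = −12,   ∂L/∂y' = y'.
Euler-Lagrange: d/dx(y') − (−12) = 0, i.e. y'' + 12 = 0, so
    y(x) = −(12/2) x^2 + C1 x + C2.
Fixed left endpoint y(0) = -4 ⇒ C2 = -4.
The right endpoint x = 9 is free, so the natural (transversality) condition is ∂L/∂y' |_{x=9} = 0, i.e. y'(9) = 0.
Compute y'(x) = −12 x + C1, so y'(9) = −108 + C1 = 0 ⇒ C1 = 108.
Therefore the extremal is
    y(x) = −6 x^2 + 108 x − 4.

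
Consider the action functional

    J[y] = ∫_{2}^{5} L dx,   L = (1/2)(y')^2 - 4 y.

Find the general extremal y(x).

The Lagrangian is L = (1/2)(y')^2 - 4 y.
∂L/∂y = -4.
∂L/∂y' = y'.
The Euler-Lagrange equation d/dx(∂L/∂y') − ∂L/∂y = 0 becomes:
    y'' + 4 = 0
General solution: y(x) = -2 x^2 + A x + B, where A and B are arbitrary constants fixed by the endpoint conditions.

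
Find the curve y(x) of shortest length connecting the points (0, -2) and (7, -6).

Arc-length functional: J[y] = ∫ sqrt(1 + (y')^2) dx.
Lagrangian L = sqrt(1 + (y')^2) has no explicit y dependence, so ∂L/∂y = 0 and the Euler-Lagrange equation gives
    d/dx( y' / sqrt(1 + (y')^2) ) = 0  ⇒  y' / sqrt(1 + (y')^2) = const.
Hence y' is constant, so y(x) is affine.
Fitting the endpoints (0, -2) and (7, -6):
    slope m = ((-6) − (-2)) / (7 − 0) = -4/7,
    intercept c = (-2) − m·0 = -2.
Extremal: y(x) = (-4/7) x - 2.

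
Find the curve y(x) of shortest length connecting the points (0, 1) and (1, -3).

Arc-length functional: J[y] = ∫ sqrt(1 + (y')^2) dx.
Lagrangian L = sqrt(1 + (y')^2) has no explicit y dependence, so ∂L/∂y = 0 and the Euler-Lagrange equation gives
    d/dx( y' / sqrt(1 + (y')^2) ) = 0  ⇒  y' / sqrt(1 + (y')^2) = const.
Hence y' is constant, so y(x) is affine.
Fitting the endpoints (0, 1) and (1, -3):
    slope m = ((-3) − 1) / (1 − 0) = -4,
    intercept c = 1 − m·0 = 1.
Extremal: y(x) = -4 x + 1.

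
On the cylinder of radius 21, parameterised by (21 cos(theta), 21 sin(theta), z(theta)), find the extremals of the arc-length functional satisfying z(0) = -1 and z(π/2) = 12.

Parameterise the cylinder of radius R = 21 as
    r(θ) = (21 cos θ, 21 sin θ, z(θ)).
The arc-length element is
    ds = sqrt(441 + (dz/dθ)^2) dθ,
so the Lagrangian is L = sqrt(441 + z'^2).
L depends on z' only, not on z or θ, so ∂L/∂z = 0 and
    ∂L/∂z' = z' / sqrt(441 + z'^2).
The Euler-Lagrange equation gives
    d/dθ( z' / sqrt(441 + z'^2) ) = 0,
so z' is constant. Integrating once:
    z(θ) = a θ + b,
a helix on the cylinder (a straight line when the cylinder is unrolled). The constants a, b are determined by the endpoint conditions.
With endpoint conditions z(0) = -1 and z(π/2) = 12: from z(0) = b we get b = -1, and a·π/2 + -1 = 12 gives a = 26/π, so
    z(θ) = (26/π) θ − 1.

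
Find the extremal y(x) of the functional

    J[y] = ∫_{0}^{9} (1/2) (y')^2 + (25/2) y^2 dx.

The Lagrangian is L = (1/2) (y')^2 + (25/2) y^2.
Compute ∂L/∂y = 25y, ∂L/∂y' = y'.
The Euler-Lagrange equation d/dx(∂L/∂y') − ∂L/∂y = 0 reduces to
    y'' − 25 y = 0.
Its general solution is
    y(x) = A e^(5x) + B e^(−5x),
with A, B fixed by the endpoint conditions.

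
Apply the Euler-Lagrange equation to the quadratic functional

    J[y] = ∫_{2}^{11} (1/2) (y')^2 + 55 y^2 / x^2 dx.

The Lagrangian is L = (1/2) (y')^2 + 55 y^2 / x^2.
Compute ∂L/∂y = 110y/x^2, ∂L/∂y' = y'.
The Euler-Lagrange equation d/dx(∂L/∂y') − ∂L/∂y = 0 reduces to
    y'' − 110/x^2 · y = 0  (x > 0).
Its general solution is
    y(x) = A x^11 + B x^(-10),
with A, B fixed by the endpoint conditions.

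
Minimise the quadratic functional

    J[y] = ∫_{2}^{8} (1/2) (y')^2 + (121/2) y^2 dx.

The Lagrangian is L = (1/2) (y')^2 + (121/2) y^2.
Compute ∂L/∂y = 121y, ∂L/∂y' = y'.
The Euler-Lagrange equation d/dx(∂L/∂y') − ∂L/∂y = 0 reduces to
    y'' − 121 y = 0.
Its general solution is
    y(x) = A e^(11x) + B e^(−11x),
with A, B fixed by the endpoint conditions.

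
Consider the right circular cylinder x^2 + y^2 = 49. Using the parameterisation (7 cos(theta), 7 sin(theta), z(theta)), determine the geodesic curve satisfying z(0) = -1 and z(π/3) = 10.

Parameterise the cylinder of radius R = 7 as
    r(θ) = (7 cos θ, 7 sin θ, z(θ)).
The arc-length element is
    ds = sqrt(49 + (dz/dθ)^2) dθ,
so the Lagrangian is L = sqrt(49 + z'^2).
L depends on z' only, not on z or θ, so ∂L/∂z = 0 and
    ∂L/∂z' = z' / sqrt(49 + z'^2).
The Euler-Lagrange equation gives
    d/dθ( z' / sqrt(49 + z'^2) ) = 0,
so z' is constant. Integrating once:
    z(θ) = a θ + b,
a helix on the cylinder (a straight line when the cylinder is unrolled). The constants a, b are determined by the endpoint conditions.
With endpoint conditions z(0) = -1 and z(π/3) = 10: from z(0) = b we get b = -1, and a·π/3 + -1 = 10 gives a = 33/π, so
    z(θ) = (33/π) θ − 1.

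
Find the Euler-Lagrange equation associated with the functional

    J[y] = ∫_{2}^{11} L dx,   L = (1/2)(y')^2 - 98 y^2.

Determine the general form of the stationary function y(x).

The Lagrangian is L = (1/2)(y')^2 - 98 y^2.
∂L/∂y = -196y.
∂L/∂y' = y'.
The Euler-Lagrange equation d/dx(∂L/∂y') − ∂L/∂y = 0 becomes:
    y'' + 196 y = 0
General solution: y(x) = A sin(14x) + B cos(14x), where A and B are arbitrary constants fixed by the endpoint conditions.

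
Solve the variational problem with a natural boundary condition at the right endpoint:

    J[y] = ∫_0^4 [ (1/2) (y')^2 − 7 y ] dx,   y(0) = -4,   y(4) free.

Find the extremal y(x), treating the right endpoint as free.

The Lagrangian L = (1/2) (y')^2 − 7 y gives
    ∂L/∂y = −7,   ∂L/∂y' = y'.
Euler-Lagrange: d/dx(y') − (−7) = 0, i.e. y'' + 7 = 0, so
    y(x) = −(7/2) x^2 + C1 x + C2.
Fixed left endpoint y(0) = -4 ⇒ C2 = -4.
The right endpoint x = 4 is free, so the natural (transversality) condition is ∂L/∂y' |_{x=4} = 0, i.e. y'(4) = 0.
Compute y'(x) = −7 x + C1, so y'(4) = −28 + C1 = 0 ⇒ C1 = 28.
Therefore the extremal is
    y(x) = −(7/2) x^2 + 28 x − 4.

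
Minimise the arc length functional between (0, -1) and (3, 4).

Arc-length functional: J[y] = ∫ sqrt(1 + (y')^2) dx.
Lagrangian L = sqrt(1 + (y')^2) has no explicit y dependence, so ∂L/∂y = 0 and the Euler-Lagrange equation gives
    d/dx( y' / sqrt(1 + (y')^2) ) = 0  ⇒  y' / sqrt(1 + (y')^2) = const.
Hence y' is constant, so y(x) is affine.
Fitting the endpoints (0, -1) and (3, 4):
    slope m = (4 − (-1)) / (3 − 0) = 5/3,
    intercept c = (-1) − m·0 = -1.
Extremal: y(x) = (5/3) x - 1.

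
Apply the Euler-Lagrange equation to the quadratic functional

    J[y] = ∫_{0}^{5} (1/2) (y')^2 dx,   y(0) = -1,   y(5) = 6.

The Lagrangian is L = (1/2) (y')^2.
Compute ∂L/∂y = 0, ∂L/∂y' = y'.
The Euler-Lagrange equation d/dx(∂L/∂y') − ∂L/∂y = 0 reduces to
    y'' = 0.
Its general solution is
    y(x) = A x + B,
with A, B fixed by the endpoint conditions.
Applying the endpoint conditions y(0) = -1 and y(5) = 6: solve A·0 + B = -1 and A·5 + B = 6. Subtracting gives A(5 − 0) = 6 − -1, so A = 7/5, and B = -1 − A·0 = -1. Therefore
    y(x) = (7/5) x - 1.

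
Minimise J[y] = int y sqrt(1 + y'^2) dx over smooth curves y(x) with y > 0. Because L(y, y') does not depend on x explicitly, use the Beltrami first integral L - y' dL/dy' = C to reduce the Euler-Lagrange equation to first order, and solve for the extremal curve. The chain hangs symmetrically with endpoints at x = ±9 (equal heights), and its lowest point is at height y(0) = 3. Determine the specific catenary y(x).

The Lagrangian L(y, y') = y sqrt(1 + y'^2) has no explicit x dependence, so the Beltrami identity applies:
    L − y' ∂L/∂y' = C.
Compute ∂L/∂y' = y · y' / sqrt(1 + y'^2). Then
    L − y' ∂L/∂y'
    = y sqrt(1 + y'^2) − y · y'^2 / sqrt(1 + y'^2)
    = y (1 + y'^2 − y'^2) / sqrt(1 + y'^2)
    = y / sqrt(1 + y'^2) = C.
Squaring gives y^2 = C^2 (1 + y'^2), i.e.
    y'^2 = y^2 / C^2 − 1.
Separating variables,
    dy / sqrt(y^2 − C^2) = dx / C,
and integrating gives arccosh(y / C) = (x − a)/C, so
    y(x) = C cosh((x − a)/C),
the catenary. The constants C and a are fixed by the two endpoint conditions (and, for the hanging-chain problem, the length constraint selects C).
Now fit the given data. The endpoints x = ±9 are symmetric at equal height, so the catenary is even about its minimum: a = 0 and y(x) = C cosh(x/C). The lowest point is y(0) = C cosh(0) = C, and we are told y(0) = 3, so C = 3. Therefore
    y(x) = 3 cosh(x/3),
and at the endpoints
    y(±9) = 3 cosh(9/3).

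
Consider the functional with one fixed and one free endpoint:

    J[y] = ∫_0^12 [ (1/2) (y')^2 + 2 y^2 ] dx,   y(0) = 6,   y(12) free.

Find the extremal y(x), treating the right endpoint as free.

The Lagrangian L = (1/2) (y')^2 + 2 y^2 gives
    ∂L/∂y = 4 y,   ∂L/∂y' = y'.
Euler-Lagrange: y'' − 4 y = 0.
With k = 2, the general solution is
    y(x) = A cosh(2 x) + B sinh(2 x).
Fixed left endpoint y(0) = 6 ⇒ A = 6.
The right endpoint x = 12 is free, so the natural (transversality) condition is ∂L/∂y' |_{x=12} = 0, i.e. y'(12) = 0.
Compute y'(x) = A k sinh(k x) + B k cosh(k x), so
    y'(12) = A k sinh(k·12) + B k cosh(k·12) = 0
    ⇒ B = −A tanh(k·12) = − 6 tanh(2·12).
Therefore the extremal is
    y(x) = 6 cosh(2 x) − 6 tanh(2·12) sinh(2 x).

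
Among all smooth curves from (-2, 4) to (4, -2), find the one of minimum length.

Arc-length functional: J[y] = ∫ sqrt(1 + (y')^2) dx.
Lagrangian L = sqrt(1 + (y')^2) has no explicit y dependence, so ∂L/∂y = 0 and the Euler-Lagrange equation gives
    d/dx( y' / sqrt(1 + (y')^2) ) = 0  ⇒  y' / sqrt(1 + (y')^2) = const.
Hence y' is constant, so y(x) is affine.
Fitting the endpoints (-2, 4) and (4, -2):
    slope m = ((-2) − 4) / (4 − (-2)) = -1,
    intercept c = 4 − m·(-2) = 2.
Extremal: y(x) = -x + 2.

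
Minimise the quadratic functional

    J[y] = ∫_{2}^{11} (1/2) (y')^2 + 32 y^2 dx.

The Lagrangian is L = (1/2) (y')^2 + 32 y^2.
Compute ∂L/∂y = 64y, ∂L/∂y' = y'.
The Euler-Lagrange equation d/dx(∂L/∂y') − ∂L/∂y = 0 reduces to
    y'' − 64 y = 0.
Its general solution is
    y(x) = A e^(8x) + B e^(−8x),
with A, B fixed by the endpoint conditions.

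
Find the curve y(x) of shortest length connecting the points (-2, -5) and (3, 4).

Arc-length functional: J[y] = ∫ sqrt(1 + (y')^2) dx.
Lagrangian L = sqrt(1 + (y')^2) has no explicit y dependence, so ∂L/∂y = 0 and the Euler-Lagrange equation gives
    d/dx( y' / sqrt(1 + (y')^2) ) = 0  ⇒  y' / sqrt(1 + (y')^2) = const.
Hence y' is constant, so y(x) is affine.
Fitting the endpoints (-2, -5) and (3, 4):
    slope m = (4 − (-5)) / (3 − (-2)) = 9/5,
    intercept c = (-5) − m·(-2) = -7/5.
Extremal: y(x) = (9/5) x - 7/5.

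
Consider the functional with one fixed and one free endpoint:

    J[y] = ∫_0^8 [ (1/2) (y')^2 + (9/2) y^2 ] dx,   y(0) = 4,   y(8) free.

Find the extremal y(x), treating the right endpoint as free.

The Lagrangian L = (1/2) (y')^2 + (9/2) y^2 gives
    ∂L/∂y = 9 y,   ∂L/∂y' = y'.
Euler-Lagrange: y'' − 9 y = 0.
With k = 3, the general solution is
    y(x) = A cosh(3 x) + B sinh(3 x).
Fixed left endpoint y(0) = 4 ⇒ A = 4.
The right endpoint x = 8 is free, so the natural (transversality) condition is ∂L/∂y' |_{x=8} = 0, i.e. y'(8) = 0.
Compute y'(x) = A k sinh(k x) + B k cosh(k x), so
    y'(8) = A k sinh(k·8) + B k cosh(k·8) = 0
    ⇒ B = −A tanh(k·8) = − 4 tanh(3·8).
Therefore the extremal is
    y(x) = 4 cosh(3 x) − 4 tanh(3·8) sinh(3 x).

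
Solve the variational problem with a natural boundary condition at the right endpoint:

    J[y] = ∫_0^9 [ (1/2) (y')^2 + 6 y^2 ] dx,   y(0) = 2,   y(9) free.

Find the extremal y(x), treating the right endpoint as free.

The Lagrangian L = (1/2) (y')^2 + 6 y^2 gives
    ∂L/∂y = 12 y,   ∂L/∂y' = y'.
Euler-Lagrange: y'' − 12 y = 0.
With k = sqrt(12), the general solution is
    y(x) = A cosh(sqrt(12) x) + B sinh(sqrt(12) x).
Fixed left endpoint y(0) = 2 ⇒ A = 2.
The right endpoint x = 9 is free, so the natural (transversality) condition is ∂L/∂y' |_{x=9} = 0, i.e. y'(9) = 0.
Compute y'(x) = A k sinh(k x) + B k cosh(k x), so
    y'(9) = A k sinh(k·9) + B k cosh(k·9) = 0
    ⇒ B = −A tanh(k·9) = − 2 tanh(sqrt(12)·9).
Therefore the extremal is
    y(x) = 2 cosh(sqrt(12) x) − 2 tanh(sqrt(12)·9) sinh(sqrt(12) x).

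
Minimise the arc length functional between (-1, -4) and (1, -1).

Arc-length functional: J[y] = ∫ sqrt(1 + (y')^2) dx.
Lagrangian L = sqrt(1 + (y')^2) has no explicit y dependence, so ∂L/∂y = 0 and the Euler-Lagrange equation gives
    d/dx( y' / sqrt(1 + (y')^2) ) = 0  ⇒  y' / sqrt(1 + (y')^2) = const.
Hence y' is constant, so y(x) is affine.
Fitting the endpoints (-1, -4) and (1, -1):
    slope m = ((-1) − (-4)) / (1 − (-1)) = 3/2,
    intercept c = (-4) − m·(-1) = -5/2.
Extremal: y(x) = (3/2) x - 5/2.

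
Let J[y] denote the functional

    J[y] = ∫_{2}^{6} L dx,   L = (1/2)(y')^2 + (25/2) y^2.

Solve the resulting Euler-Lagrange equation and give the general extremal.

The Lagrangian is L = (1/2)(y')^2 + (25/2) y^2.
∂L/∂y = 25y.
∂L/∂y' = y'.
The Euler-Lagrange equation d/dx(∂L/∂y') − ∂L/∂y = 0 becomes:
    y'' - 25 y = 0
General solution: y(x) = A e^(5x) + B e^(-5x), where A and B are arbitrary constants fixed by the endpoint conditions.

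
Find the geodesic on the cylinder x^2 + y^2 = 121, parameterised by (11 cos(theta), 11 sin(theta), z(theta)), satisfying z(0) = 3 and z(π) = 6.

Parameterise the cylinder of radius R = 11 as
    r(θ) = (11 cos θ, 11 sin θ, z(θ)).
The arc-length element is
    ds = sqrt(121 + (dz/dθ)^2) dθ,
so the Lagrangian is L = sqrt(121 + z'^2).
L depends on z' only, not on z or θ, so ∂L/∂z = 0 and
    ∂L/∂z' = z' / sqrt(121 + z'^2).
The Euler-Lagrange equation gives
    d/dθ( z' / sqrt(121 + z'^2) ) = 0,
so z' is constant. Integrating once:
    z(θ) = a θ + b,
a helix on the cylinder (a straight line when the cylinder is unrolled). The constants a, b are determined by the endpoint conditions.
With endpoint conditions z(0) = 3 and z(π) = 6: from z(0) = b we get b = 3, and a·π + 3 = 6 gives a = 3/π, so
    z(θ) = (3/π) θ + 3.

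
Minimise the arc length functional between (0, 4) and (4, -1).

Arc-length functional: J[y] = ∫ sqrt(1 + (y')^2) dx.
Lagrangian L = sqrt(1 + (y')^2) has no explicit y dependence, so ∂L/∂y = 0 and the Euler-Lagrange equation gives
    d/dx( y' / sqrt(1 + (y')^2) ) = 0  ⇒  y' / sqrt(1 + (y')^2) = const.
Hence y' is constant, so y(x) is affine.
Fitting the endpoints (0, 4) and (4, -1):
    slope m = ((-1) − 4) / (4 − 0) = -5/4,
    intercept c = 4 − m·0 = 4.
Extremal: y(x) = (-5/4) x + 4.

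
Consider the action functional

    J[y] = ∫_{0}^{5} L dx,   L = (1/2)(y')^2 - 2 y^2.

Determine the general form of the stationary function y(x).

The Lagrangian is L = (1/2)(y')^2 - 2 y^2.
∂L/∂y = -4y.
∂L/∂y' = y'.
The Euler-Lagrange equation d/dx(∂L/∂y') − ∂L/∂y = 0 becomes:
    y'' + 4 y = 0
General solution: y(x) = A sin(2x) + B cos(2x), where A and B are arbitrary constants fixed by the endpoint conditions.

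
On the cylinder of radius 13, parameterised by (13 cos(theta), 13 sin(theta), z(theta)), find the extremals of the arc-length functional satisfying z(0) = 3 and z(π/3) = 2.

Parameterise the cylinder of radius R = 13 as
    r(θ) = (13 cos θ, 13 sin θ, z(θ)).
The arc-length element is
    ds = sqrt(169 + (dz/dθ)^2) dθ,
so the Lagrangian is L = sqrt(169 + z'^2).
L depends on z' only, not on z or θ, so ∂L/∂z = 0 and
    ∂L/∂z' = z' / sqrt(169 + z'^2).
The Euler-Lagrange equation gives
    d/dθ( z' / sqrt(169 + z'^2) ) = 0,
so z' is constant. Integrating once:
    z(θ) = a θ + b,
a helix on the cylinder (a straight line when the cylinder is unrolled). The constants a, b are determined by the endpoint conditions.
With endpoint conditions z(0) = 3 and z(π/3) = 2: from z(0) = b we get b = 3, and a·π/3 + 3 = 2 gives a = -3/π, so
    z(θ) = (-3/π) θ + 3.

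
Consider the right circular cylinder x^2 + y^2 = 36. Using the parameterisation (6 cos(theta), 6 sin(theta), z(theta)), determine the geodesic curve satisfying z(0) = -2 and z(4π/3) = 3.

Parameterise the cylinder of radius R = 6 as
    r(θ) = (6 cos θ, 6 sin θ, z(θ)).
The arc-length element is
    ds = sqrt(36 + (dz/dθ)^2) dθ,
so the Lagrangian is L = sqrt(36 + z'^2).
L depends on z' only, not on z or θ, so ∂L/∂z = 0 and
    ∂L/∂z' = z' / sqrt(36 + z'^2).
The Euler-Lagrange equation gives
    d/dθ( z' / sqrt(36 + z'^2) ) = 0,
so z' is constant. Integrating once:
    z(θ) = a θ + b,
a helix on the cylinder (a straight line when the cylinder is unrolled). The constants a, b are determined by the endpoint conditions.
With endpoint conditions z(0) = -2 and z(4π/3) = 3: from z(0) = b we get b = -2, and a·4π/3 + -2 = 3 gives a = 15/(4π), so
    z(θ) = (15/(4π)) θ − 2.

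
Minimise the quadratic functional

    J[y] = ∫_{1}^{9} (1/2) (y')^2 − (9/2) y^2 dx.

The Lagrangian is L = (1/2) (y')^2 − (9/2) y^2.
Compute ∂L/∂y = -9y, ∂L/∂y' = y'.
The Euler-Lagrange equation d/dx(∂L/∂y') − ∂L/∂y = 0 reduces to
    y'' + 9 y = 0.
Its general solution is
    y(x) = A sin(3x) + B cos(3x),
with A, B fixed by the endpoint conditions.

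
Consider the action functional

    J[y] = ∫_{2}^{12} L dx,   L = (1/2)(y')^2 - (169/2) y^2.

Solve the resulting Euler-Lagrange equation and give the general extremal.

The Lagrangian is L = (1/2)(y')^2 - (169/2) y^2.
∂L/∂y = -169y.
∂L/∂y' = y'.
The Euler-Lagrange equation d/dx(∂L/∂y') − ∂L/∂y = 0 becomes:
    y'' + 169 y = 0
General solution: y(x) = A sin(13x) + B cos(13x), where A and B are arbitrary constants fixed by the endpoint conditions.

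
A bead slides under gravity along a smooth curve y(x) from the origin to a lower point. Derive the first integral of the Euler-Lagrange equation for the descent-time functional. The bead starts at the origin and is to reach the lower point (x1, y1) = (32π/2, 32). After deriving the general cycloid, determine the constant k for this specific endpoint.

The Lagrangian L = sqrt((1 + y'^2) / y) has no explicit x dependence, so the Beltrami identity applies:
    L − y' ∂L/∂y' = C.
Compute ∂L/∂y' = y' / sqrt(y (1 + y'^2)).
Substitute:
    sqrt((1 + y'^2)/y) − y'·y' / sqrt(y (1 + y'^2))
    = (1 + y'^2) / sqrt(y (1 + y'^2)) − y'^2 / sqrt(y (1 + y'^2))
    = 1 / sqrt(y (1 + y'^2)) = C.
Squaring and rearranging gives the first integral
    y (1 + y'^2) = 1/C^2 =: k   (constant).
Solving this first-order ODE by the substitution
    y = (k/2)(1 − cos θ)
yields the cycloid parameterisation
    x(θ) = (k/2)(θ − sin θ),   y(θ) = (k/2)(1 − cos θ).
The constant k is fixed by the endpoint condition.
Now fit the given lower endpoint (x1, y1) = (32π/2, 32). At the bottom of the first arch (θ = π), the parametric equations give
    y(π) = (k/2)(1 − cos π) = k,
    x(π) = (k/2)(π − sin π) = kπ/2.
Matching y(π) = 32 gives k = 32, consistent with x(π) = 32π/2. Therefore the specific cycloid is
    x(θ) = (32/2)(θ − sin θ),   y(θ) = (32/2)(1 − cos θ).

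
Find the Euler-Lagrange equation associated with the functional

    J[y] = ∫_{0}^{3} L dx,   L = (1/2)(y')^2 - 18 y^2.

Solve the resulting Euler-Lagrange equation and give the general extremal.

The Lagrangian is L = (1/2)(y')^2 - 18 y^2.
∂L/∂y = -36y.
∂L/∂y' = y'.
The Euler-Lagrange equation d/dx(∂L/∂y') − ∂L/∂y = 0 becomes:
    y'' + 36 y = 0
General solution: y(x) = A sin(6x) + B cos(6x), where A and B are arbitrary constants fixed by the endpoint conditions.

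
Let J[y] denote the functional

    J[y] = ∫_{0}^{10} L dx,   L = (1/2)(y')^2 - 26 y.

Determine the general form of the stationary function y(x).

The Lagrangian is L = (1/2)(y')^2 - 26 y.
∂L/∂y = -26.
∂L/∂y' = y'.
The Euler-Lagrange equation d/dx(∂L/∂y') − ∂L/∂y = 0 becomes:
    y'' + 26 = 0
General solution: y(x) = -13 x^2 + A x + B, where A and B are arbitrary constants fixed by the endpoint conditions.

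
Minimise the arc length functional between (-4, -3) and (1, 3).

Arc-length functional: J[y] = ∫ sqrt(1 + (y')^2) dx.
Lagrangian L = sqrt(1 + (y')^2) has no explicit y dependence, so ∂L/∂y = 0 and the Euler-Lagrange equation gives
    d/dx( y' / sqrt(1 + (y')^2) ) = 0  ⇒  y' / sqrt(1 + (y')^2) = const.
Hence y' is constant, so y(x) is affine.
Fitting the endpoints (-4, -3) and (1, 3):
    slope m = (3 − (-3)) / (1 − (-4)) = 6/5,
    intercept c = (-3) − m·(-4) = 9/5.
Extremal: y(x) = (6/5) x + 9/5.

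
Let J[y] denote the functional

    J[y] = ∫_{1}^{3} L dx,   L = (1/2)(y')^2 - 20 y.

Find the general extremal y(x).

The Lagrangian is L = (1/2)(y')^2 - 20 y.
∂L/∂y = -20.
∂L/∂y' = y'.
The Euler-Lagrange equation d/dx(∂L/∂y') − ∂L/∂y = 0 becomes:
    y'' + 20 = 0
General solution: y(x) = -10 x^2 + A x + B, where A and B are arbitrary constants fixed by the endpoint conditions.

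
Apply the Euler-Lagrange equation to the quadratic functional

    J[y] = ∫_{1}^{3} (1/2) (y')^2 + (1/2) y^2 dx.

The Lagrangian is L = (1/2) (y')^2 + (1/2) y^2.
Compute ∂L/∂y = y, ∂L/∂y' = y'.
The Euler-Lagrange equation d/dx(∂L/∂y') − ∂L/∂y = 0 reduces to
    y'' − y = 0.
Its general solution is
    y(x) = A e^x + B e^(−x),
with A, B fixed by the endpoint conditions.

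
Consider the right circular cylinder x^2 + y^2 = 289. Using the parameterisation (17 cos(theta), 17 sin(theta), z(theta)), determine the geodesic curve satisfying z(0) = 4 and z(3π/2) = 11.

Parameterise the cylinder of radius R = 17 as
    r(θ) = (17 cos θ, 17 sin θ, z(θ)).
The arc-length element is
    ds = sqrt(289 + (dz/dθ)^2) dθ,
so the Lagrangian is L = sqrt(289 + z'^2).
L depends on z' only, not on z or θ, so ∂L/∂z = 0 and
    ∂L/∂z' = z' / sqrt(289 + z'^2).
The Euler-Lagrange equation gives
    d/dθ( z' / sqrt(289 + z'^2) ) = 0,
so z' is constant. Integrating once:
    z(θ) = a θ + b,
a helix on the cylinder (a straight line when the cylinder is unrolled). The constants a, b are determined by the endpoint conditions.
With endpoint conditions z(0) = 4 and z(3π/2) = 11: from z(0) = b we get b = 4, and a·3π/2 + 4 = 11 gives a = 14/(3π), so
    z(θ) = (14/(3π)) θ + 4.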